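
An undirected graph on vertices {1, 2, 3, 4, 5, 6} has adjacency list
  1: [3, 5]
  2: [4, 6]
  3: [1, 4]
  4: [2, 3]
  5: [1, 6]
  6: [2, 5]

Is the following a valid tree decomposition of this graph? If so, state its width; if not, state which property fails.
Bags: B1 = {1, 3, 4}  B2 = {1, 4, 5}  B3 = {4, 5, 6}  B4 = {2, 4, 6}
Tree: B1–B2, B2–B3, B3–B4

Yes; width 2.

Every vertex of G appears in some bag (union = {1, 2, 3, 4, 5, 6}); every edge is covered by a bag; and for each vertex v the set of bags containing v is connected in the bag tree. The decomposition is therefore valid. The largest bag has 3 vertices, so the width is 2.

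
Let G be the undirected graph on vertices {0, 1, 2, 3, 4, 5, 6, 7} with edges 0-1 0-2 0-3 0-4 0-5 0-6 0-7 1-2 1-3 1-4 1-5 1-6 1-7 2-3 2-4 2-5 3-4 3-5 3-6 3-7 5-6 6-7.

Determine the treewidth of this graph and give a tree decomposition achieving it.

Treewidth 4.
One optimal decomposition is:
Bags: B1 = {0, 1, 3, 6, 7}  B2 = {0, 1, 3, 5, 6}  B3 = {0, 1, 2, 3, 5}  B4 = {0, 1, 2, 3, 4}
Tree: B1–B2, B2–B3, B3–B4

Every bag has size at most 5, so the width is 5 − 1 = 4 and tw(G) ≤ 4. On the other hand G contains the 5-clique {0, 1, 2, 3, 4}. A clique must lie in a single bag of any decomposition, so no decomposition can have width below 4. Combining the bounds, tw(G) = 4.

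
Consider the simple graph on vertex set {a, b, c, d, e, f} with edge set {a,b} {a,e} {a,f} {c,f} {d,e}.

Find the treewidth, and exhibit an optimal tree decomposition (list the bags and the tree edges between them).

Treewidth 1.
Bags: B1 = {a, b}  B2 = {a, f}  B3 = {a, e}  B4 = {c, f}  B5 = {d, e}
Tree: B1–B2, B1–B3, B2–B4, B3–B5

Each bag holds 2 vertices, so the decomposition has width 1, which upper-bounds the treewidth. G has an edge, so its treewidth is at least 1. Hence tw(G) = 1 exactly.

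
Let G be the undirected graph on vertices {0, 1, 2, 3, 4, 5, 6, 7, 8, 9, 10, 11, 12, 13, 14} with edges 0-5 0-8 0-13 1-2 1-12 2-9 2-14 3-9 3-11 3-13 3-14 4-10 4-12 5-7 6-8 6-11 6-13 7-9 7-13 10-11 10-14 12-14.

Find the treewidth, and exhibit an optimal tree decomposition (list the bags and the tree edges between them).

Treewidth 3.
One such decomposition:
Bags: B1 = {1, 4, 10, 12}  B2 = {1, 10, 12, 14}  B3 = {1, 2, 10, 14}  B4 = {2, 10, 11, 14}  B5 = {2, 3, 11, 14}  B6 = {2, 3, 9, 11}  B7 = {3, 6, 9, 11}  B8 = {3, 6, 9, 13}  B9 = {6, 7, 9, 13}  B10 = {6, 7, 8, 13}  B11 = {0, 7, 8, 13}  B12 = {0, 5, 7, 8}
Tree: B1–B2, B2–B3, B3–B4, B4–B5, B5–B6, B6–B7, B7–B8, B8–B9, B9–B10, B10–B11, B11–B12

Every bag has size at most 4, so the width is 4 − 1 = 3 and tw(G) ≤ 3. For the lower bound: the 4 vertex sets {1,4,12}, {10}, {14}, {2,3,9,11} are disjoint, each induces a connected subgraph, and every pair is joined by at least one edge of G. Contracting each set to a single vertex therefore yields K_{4} as a minor, and since treewidth is minor-monotone, tw(G) ≥ tw(K_{4}) = 3. Hence tw(G) = 3 exactly.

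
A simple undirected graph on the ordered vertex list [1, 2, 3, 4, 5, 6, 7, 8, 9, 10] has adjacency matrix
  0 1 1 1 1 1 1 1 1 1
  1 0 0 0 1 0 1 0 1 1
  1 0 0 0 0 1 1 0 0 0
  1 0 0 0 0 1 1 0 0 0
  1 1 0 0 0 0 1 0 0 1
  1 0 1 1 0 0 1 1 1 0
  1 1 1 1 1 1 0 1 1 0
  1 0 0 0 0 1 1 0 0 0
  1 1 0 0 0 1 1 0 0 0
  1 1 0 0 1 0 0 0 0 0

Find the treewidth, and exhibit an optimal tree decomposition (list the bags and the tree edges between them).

Treewidth 3.
Bags: B1 = {1, 2, 7, 9}  B2 = {1, 2, 5, 7}  B3 = {1, 6, 7, 9}  B4 = {1, 3, 6, 7}  B5 = {1, 4, 6, 7}  B6 = {1, 2, 5, 10}  B7 = {1, 6, 7, 8}
Tree: B1–B2, B1–B3, B3–B4, B3–B5, B2–B6, B4–B7

Each bag holds 4 vertices, so the decomposition has width 3, which upper-bounds the treewidth. For the lower bound, the 4 vertices {1, 2, 5, 10} are pairwise adjacent, and any tree decomposition puts a clique entirely inside one bag — forcing width ≥ 3. Therefore the treewidth is 3.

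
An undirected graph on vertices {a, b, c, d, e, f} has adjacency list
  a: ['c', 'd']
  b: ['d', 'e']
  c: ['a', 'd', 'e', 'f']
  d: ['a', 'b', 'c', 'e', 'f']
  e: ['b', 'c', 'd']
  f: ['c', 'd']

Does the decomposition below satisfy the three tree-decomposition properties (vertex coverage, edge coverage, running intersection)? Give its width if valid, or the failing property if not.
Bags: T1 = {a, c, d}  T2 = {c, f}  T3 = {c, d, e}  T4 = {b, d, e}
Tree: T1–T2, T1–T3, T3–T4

A tree decomposition must satisfy three properties: every vertex lies in some bag; for every edge, both endpoints lie together in some bag; and for every vertex, the bags containing it form a connected subtree. Here edge (d,f) lies in no bag, so the decomposition is invalid.

No — edge (d,f) lies in no bag.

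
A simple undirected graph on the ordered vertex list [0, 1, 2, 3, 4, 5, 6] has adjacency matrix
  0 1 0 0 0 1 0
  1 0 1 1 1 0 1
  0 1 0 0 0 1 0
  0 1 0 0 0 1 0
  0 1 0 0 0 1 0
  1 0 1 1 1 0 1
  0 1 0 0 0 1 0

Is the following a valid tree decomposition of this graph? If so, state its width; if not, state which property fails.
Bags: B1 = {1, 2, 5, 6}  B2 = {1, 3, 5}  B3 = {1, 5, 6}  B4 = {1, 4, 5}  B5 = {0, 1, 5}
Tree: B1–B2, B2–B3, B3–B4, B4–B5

No — bags containing vertex 6 are not connected in the tree.

A tree decomposition must satisfy three properties: every vertex lies in some bag; for every edge, both endpoints lie together in some bag; and for every vertex, the bags containing it form a connected subtree. Here bags containing vertex 6 are not connected in the tree, so the decomposition is invalid.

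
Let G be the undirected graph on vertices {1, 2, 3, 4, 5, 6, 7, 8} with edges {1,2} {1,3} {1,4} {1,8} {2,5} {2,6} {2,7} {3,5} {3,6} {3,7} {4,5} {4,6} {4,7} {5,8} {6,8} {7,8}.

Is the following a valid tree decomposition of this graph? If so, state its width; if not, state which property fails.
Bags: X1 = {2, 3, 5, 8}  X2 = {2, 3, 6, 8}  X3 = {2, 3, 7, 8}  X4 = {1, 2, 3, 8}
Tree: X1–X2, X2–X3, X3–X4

A tree decomposition must satisfy three properties: every vertex lies in some bag; for every edge, both endpoints lie together in some bag; and for every vertex, the bags containing it form a connected subtree. Here vertex 4 appears in no bag, so the decomposition is invalid.

No — vertex 4 appears in no bag.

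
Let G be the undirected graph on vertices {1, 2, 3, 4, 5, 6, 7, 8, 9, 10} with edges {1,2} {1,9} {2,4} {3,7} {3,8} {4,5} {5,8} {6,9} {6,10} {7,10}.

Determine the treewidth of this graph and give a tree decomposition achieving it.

Every bag has size at most 3, so the width is 3 − 1 = 2 and tw(G) ≤ 2. For the lower bound, G contains the cycle 1–9–6–10–7–3–8–5–4–2–1, so G is not a forest; only forests have treewidth ≤ 1, hence tw(G) ≥ 2. Hence tw(G) = 2 exactly.

Treewidth 2.
Bags: B1 = {1, 6, 9}  B2 = {1, 6, 10}  B3 = {1, 7, 10}  B4 = {1, 3, 7}  B5 = {1, 3, 8}  B6 = {1, 5, 8}  B7 = {1, 4, 5}  B8 = {1, 2, 4}
Tree: B1–B2, B2–B3, B3–B4, B4–B5, B5–B6, B6–B7, B7–B8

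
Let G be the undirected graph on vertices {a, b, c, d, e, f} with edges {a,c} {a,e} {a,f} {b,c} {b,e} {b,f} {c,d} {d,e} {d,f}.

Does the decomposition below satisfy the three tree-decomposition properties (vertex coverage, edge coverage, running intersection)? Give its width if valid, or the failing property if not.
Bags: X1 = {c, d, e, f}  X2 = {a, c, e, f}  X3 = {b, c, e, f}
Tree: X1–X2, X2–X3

Yes; width 3.

Every vertex of G appears in some bag (union = {a, b, c, d, e, f}); every edge is covered by a bag; and for each vertex v the set of bags containing v is connected in the bag tree. The decomposition is therefore valid. The largest bag has 4 vertices, so the width is 3.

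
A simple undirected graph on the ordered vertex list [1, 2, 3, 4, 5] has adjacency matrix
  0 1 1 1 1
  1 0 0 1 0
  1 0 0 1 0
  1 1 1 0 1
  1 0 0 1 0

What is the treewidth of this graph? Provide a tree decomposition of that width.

Every bag has size at most 3, so the width is 3 − 1 = 2 and tw(G) ≤ 2. For the lower bound, the 3 vertices {1, 2, 4} are pairwise adjacent, and any tree decomposition puts a clique entirely inside one bag — forcing width ≥ 2. Hence tw(G) = 2 exactly.

Treewidth 2.
One optimal decomposition is:
Bags: B1 = {1, 3, 4}  B2 = {1, 4, 5}  B3 = {1, 2, 4}
Tree: B1–B2, B1–B3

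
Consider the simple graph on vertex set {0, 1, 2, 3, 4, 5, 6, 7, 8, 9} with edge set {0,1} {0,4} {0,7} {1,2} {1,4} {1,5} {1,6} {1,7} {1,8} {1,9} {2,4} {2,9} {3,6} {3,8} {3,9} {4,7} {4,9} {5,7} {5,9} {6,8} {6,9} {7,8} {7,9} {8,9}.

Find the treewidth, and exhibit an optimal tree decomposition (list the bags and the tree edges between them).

Treewidth 3.
One optimal decomposition is:
Bags: B1 = {1, 6, 8, 9}  B2 = {1, 7, 8, 9}  B3 = {1, 4, 7, 9}  B4 = {1, 2, 4, 9}  B5 = {3, 6, 8, 9}  B6 = {1, 5, 7, 9}  B7 = {0, 1, 4, 7}
Tree: B1–B2, B2–B3, B3–B4, B1–B5, B3–B6, B3–B7

Each bag holds 4 vertices, so the decomposition has width 3, which upper-bounds the treewidth. Conversely, {0, 1, 4, 7} is a clique of size 4, and the vertices of any clique must share a bag in every tree decomposition; so some bag has ≥ 4 vertices and tw(G) ≥ 3. The upper and lower bounds meet at 3, so that is the treewidth.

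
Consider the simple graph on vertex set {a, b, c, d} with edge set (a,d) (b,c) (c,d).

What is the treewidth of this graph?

1

A width-1 tree decomposition is:
Bags: B1 = {c, d}  B2 = {b, c}  B3 = {a, d}
Tree: B1–B2, B1–B3
The largest bag has 2 vertices, giving width 1; this decomposition certifies tw(G) ≤ 1. Any graph with an edge has treewidth ≥ 1, and G has the edge c–d. Hence tw(G) = 1 exactly.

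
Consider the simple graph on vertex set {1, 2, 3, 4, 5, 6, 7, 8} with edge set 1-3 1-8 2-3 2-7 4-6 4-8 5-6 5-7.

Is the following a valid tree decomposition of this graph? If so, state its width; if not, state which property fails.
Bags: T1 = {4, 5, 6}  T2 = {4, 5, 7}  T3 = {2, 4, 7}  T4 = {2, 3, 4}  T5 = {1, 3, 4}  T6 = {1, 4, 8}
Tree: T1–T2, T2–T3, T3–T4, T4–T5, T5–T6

Checking the three conditions: (i) the bags cover all of {1, 2, 3, 4, 5, 6, 7, 8}; (ii) for each edge, some bag contains both endpoints; (iii) the bags containing any fixed vertex form a subtree. All hold, so the decomposition is valid with width 3 − 1 = 2.

Yes; width 2.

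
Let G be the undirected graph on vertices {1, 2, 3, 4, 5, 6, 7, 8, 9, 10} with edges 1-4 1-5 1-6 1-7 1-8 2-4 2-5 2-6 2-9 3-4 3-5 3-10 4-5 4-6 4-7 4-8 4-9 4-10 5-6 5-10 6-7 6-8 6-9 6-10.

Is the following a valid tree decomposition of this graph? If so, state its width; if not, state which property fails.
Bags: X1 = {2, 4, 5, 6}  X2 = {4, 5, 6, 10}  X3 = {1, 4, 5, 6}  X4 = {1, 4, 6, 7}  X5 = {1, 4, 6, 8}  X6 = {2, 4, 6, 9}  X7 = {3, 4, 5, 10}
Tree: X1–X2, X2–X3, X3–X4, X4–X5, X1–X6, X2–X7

Yes; width 3.

Every vertex of G appears in some bag (union = {1, 2, 3, 4, 5, 6, 7, 8, 9, 10}); every edge is covered by a bag; and for each vertex v the set of bags containing v is connected in the bag tree. The decomposition is therefore valid. The largest bag has 4 vertices, so the width is 3.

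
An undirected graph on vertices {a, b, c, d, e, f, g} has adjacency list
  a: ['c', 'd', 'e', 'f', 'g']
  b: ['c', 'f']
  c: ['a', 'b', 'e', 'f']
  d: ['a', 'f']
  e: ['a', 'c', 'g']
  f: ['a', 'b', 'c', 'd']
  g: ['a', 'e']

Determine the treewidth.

A width-2 tree decomposition is:
Bags: B1 = {a, c, f}  B2 = {a, d, f}  B3 = {a, c, e}  B4 = {a, e, g}  B5 = {b, c, f}
Tree: B1–B2, B1–B3, B3–B4, B1–B5
The largest bag has 3 vertices, giving width 2; this decomposition certifies tw(G) ≤ 2. Conversely, {a, e, g} is a clique of size 3, and the vertices of any clique must share a bag in every tree decomposition; so some bag has ≥ 3 vertices and tw(G) ≥ 2. The upper and lower bounds meet at 2, so that is the treewidth.

2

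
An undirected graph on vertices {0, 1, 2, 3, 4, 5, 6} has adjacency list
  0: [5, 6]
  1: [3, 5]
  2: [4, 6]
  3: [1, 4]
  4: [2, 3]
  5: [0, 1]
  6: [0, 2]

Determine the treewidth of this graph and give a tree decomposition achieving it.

Every bag has size at most 3, so the width is 3 − 1 = 2 and tw(G) ≤ 2. Since 5–1–3–4–2–6–0–5 is a cycle in G, G is not acyclic. Forests are exactly the graphs of treewidth ≤ 1, so tw(G) ≥ 2. Hence tw(G) = 2 exactly.

Treewidth 2.
One such decomposition:
Bags: B1 = {1, 3, 5}  B2 = {3, 4, 5}  B3 = {2, 4, 5}  B4 = {2, 5, 6}  B5 = {0, 5, 6}
Tree: B1–B2, B2–B3, B3–B4, B4–B5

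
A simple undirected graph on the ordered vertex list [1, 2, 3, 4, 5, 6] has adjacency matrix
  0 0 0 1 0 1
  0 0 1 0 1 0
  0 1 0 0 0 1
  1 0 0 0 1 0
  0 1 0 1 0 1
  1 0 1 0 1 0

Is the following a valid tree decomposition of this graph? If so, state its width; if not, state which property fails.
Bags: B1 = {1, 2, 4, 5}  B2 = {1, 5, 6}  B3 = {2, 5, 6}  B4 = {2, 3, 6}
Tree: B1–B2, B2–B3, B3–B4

No — bags containing vertex 2 are not connected in the tree.

A tree decomposition must satisfy three properties: every vertex lies in some bag; for every edge, both endpoints lie together in some bag; and for every vertex, the bags containing it form a connected subtree. Here bags containing vertex 2 are not connected in the tree, so the decomposition is invalid.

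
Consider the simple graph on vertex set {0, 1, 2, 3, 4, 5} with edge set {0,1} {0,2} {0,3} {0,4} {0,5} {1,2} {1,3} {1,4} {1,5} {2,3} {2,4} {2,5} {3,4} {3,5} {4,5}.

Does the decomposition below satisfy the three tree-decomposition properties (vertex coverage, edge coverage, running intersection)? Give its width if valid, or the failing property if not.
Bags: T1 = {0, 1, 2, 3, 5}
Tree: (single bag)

A tree decomposition must satisfy three properties: every vertex lies in some bag; for every edge, both endpoints lie together in some bag; and for every vertex, the bags containing it form a connected subtree. Here vertex 4 appears in no bag, so the decomposition is invalid.

No — vertex 4 appears in no bag.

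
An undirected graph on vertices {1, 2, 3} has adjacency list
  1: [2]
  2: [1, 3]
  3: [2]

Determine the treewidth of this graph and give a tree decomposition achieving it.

Each bag holds 2 vertices, so the decomposition has width 1, which upper-bounds the treewidth. G has an edge, so its treewidth is at least 1. The upper and lower bounds meet at 1, so that is the treewidth.

Treewidth 1.
One optimal decomposition is:
Bags: B1 = {2, 3}  B2 = {1, 2}
Tree: B1–B2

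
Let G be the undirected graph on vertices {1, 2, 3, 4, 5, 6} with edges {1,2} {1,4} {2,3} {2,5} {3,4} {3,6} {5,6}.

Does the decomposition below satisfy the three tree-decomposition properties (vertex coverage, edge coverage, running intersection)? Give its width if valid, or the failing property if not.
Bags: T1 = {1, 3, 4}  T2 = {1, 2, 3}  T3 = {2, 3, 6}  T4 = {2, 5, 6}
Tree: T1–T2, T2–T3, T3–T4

Yes; width 2.

Vertex coverage: the bags together contain {1, 2, 3, 4, 5, 6}, the full vertex set. Edge coverage: each edge of G has both endpoints in at least one bag. Running intersection: for every vertex, the bags containing it form a connected subtree. All three properties hold, so this is a valid tree decomposition of width max|bag| − 1 = 2, and hence tw(G) ≤ 2.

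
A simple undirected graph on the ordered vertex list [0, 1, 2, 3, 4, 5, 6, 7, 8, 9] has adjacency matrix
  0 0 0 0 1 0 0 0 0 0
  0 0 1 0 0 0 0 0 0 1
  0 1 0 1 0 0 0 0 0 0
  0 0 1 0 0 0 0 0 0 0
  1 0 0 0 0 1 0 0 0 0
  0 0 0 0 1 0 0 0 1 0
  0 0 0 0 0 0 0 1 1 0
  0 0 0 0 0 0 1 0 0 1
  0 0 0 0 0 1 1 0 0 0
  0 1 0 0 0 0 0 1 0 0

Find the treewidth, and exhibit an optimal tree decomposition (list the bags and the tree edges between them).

Every bag has size at most 2, so the width is 2 − 1 = 1 and tw(G) ≤ 1. Any graph with an edge has treewidth ≥ 1, and G has the edge 0–4. Hence tw(G) = 1 exactly.

Treewidth 1.
One optimal decomposition is:
Bags: B1 = {0, 4}  B2 = {4, 5}  B3 = {5, 8}  B4 = {6, 8}  B5 = {6, 7}  B6 = {7, 9}  B7 = {1, 9}  B8 = {1, 2}  B9 = {2, 3}
Tree: B1–B2, B2–B3, B3–B4, B4–B5, B5–B6, B6–B7, B7–B8, B8–B9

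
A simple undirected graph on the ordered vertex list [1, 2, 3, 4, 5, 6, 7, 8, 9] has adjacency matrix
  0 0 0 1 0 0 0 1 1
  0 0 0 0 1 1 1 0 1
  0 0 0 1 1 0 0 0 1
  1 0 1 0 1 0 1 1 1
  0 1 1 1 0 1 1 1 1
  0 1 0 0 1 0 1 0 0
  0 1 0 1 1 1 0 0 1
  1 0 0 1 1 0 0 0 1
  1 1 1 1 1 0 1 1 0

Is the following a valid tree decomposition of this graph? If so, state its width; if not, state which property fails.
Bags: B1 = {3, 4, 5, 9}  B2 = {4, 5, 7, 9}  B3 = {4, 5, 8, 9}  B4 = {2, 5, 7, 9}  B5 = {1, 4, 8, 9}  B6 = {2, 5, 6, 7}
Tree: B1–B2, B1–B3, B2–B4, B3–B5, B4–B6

Yes; width 3.

Vertex coverage: the bags together contain {1, 2, 3, 4, 5, 6, 7, 8, 9}, the full vertex set. Edge coverage: each edge of G has both endpoints in at least one bag. Running intersection: for every vertex, the bags containing it form a connected subtree. All three properties hold, so this is a valid tree decomposition of width max|bag| − 1 = 3, and hence tw(G) ≤ 3.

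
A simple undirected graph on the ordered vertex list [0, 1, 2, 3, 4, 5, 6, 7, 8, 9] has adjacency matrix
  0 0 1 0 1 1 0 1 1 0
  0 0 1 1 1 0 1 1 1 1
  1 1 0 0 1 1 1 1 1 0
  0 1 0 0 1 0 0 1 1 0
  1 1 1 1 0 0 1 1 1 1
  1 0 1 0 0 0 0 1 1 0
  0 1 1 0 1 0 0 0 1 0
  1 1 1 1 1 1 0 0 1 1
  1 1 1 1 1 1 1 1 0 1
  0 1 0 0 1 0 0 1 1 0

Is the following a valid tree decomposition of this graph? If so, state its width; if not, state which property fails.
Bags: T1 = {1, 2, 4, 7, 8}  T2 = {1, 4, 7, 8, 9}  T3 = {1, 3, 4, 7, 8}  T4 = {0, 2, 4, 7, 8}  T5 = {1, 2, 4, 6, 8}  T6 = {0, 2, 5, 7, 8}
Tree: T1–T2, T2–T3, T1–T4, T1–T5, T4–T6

Yes; width 4.

Checking the three conditions: (i) the bags cover all of {0, 1, 2, 3, 4, 5, 6, 7, 8, 9}; (ii) for each edge, some bag contains both endpoints; (iii) the bags containing any fixed vertex form a subtree. All hold, so the decomposition is valid with width 5 − 1 = 4.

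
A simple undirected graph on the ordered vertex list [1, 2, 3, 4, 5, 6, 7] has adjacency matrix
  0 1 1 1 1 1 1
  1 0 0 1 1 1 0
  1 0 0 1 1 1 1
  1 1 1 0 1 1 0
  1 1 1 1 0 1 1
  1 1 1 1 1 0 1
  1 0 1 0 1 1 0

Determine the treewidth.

A width-4 tree decomposition is:
Bags: B1 = {1, 2, 4, 5, 6}  B2 = {1, 3, 4, 5, 6}  B3 = {1, 3, 5, 6, 7}
Tree: B1–B2, B2–B3
The largest bag has 5 vertices, giving width 4; this decomposition certifies tw(G) ≤ 4. Conversely, {1, 2, 4, 5, 6} is a clique of size 5, and the vertices of any clique must share a bag in every tree decomposition; so some bag has ≥ 5 vertices and tw(G) ≥ 4. The upper and lower bounds meet at 4, so that is the treewidth.

4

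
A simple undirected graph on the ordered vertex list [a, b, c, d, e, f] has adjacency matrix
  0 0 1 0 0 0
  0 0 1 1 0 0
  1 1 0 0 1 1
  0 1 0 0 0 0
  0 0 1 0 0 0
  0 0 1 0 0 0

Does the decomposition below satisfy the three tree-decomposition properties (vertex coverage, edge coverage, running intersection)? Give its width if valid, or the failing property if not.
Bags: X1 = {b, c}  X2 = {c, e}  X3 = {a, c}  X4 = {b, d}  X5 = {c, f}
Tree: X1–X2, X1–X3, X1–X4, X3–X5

Yes; width 1.

Vertex coverage: the bags together contain {a, b, c, d, e, f}, the full vertex set. Edge coverage: each edge of G has both endpoints in at least one bag. Running intersection: for every vertex, the bags containing it form a connected subtree. All three properties hold, so this is a valid tree decomposition of width max|bag| − 1 = 1, and hence tw(G) ≤ 1.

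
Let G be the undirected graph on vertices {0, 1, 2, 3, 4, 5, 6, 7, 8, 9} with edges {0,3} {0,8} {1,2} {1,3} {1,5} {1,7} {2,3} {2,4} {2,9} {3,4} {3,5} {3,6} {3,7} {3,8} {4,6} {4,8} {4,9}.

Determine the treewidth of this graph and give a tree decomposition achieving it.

The largest bag has 3 vertices, giving width 2; this decomposition certifies tw(G) ≤ 2. Conversely, {2, 4, 9} is a clique of size 3, and the vertices of any clique must share a bag in every tree decomposition; so some bag has ≥ 3 vertices and tw(G) ≥ 2. Hence tw(G) = 2 exactly.

Treewidth 2.
Bags: B1 = {1, 2, 3}  B2 = {2, 3, 4}  B3 = {3, 4, 6}  B4 = {1, 3, 7}  B5 = {3, 4, 8}  B6 = {2, 4, 9}  B7 = {0, 3, 8}  B8 = {1, 3, 5}
Tree: B1–B2, B2–B3, B1–B4, B3–B5, B2–B6, B5–B7, B1–B8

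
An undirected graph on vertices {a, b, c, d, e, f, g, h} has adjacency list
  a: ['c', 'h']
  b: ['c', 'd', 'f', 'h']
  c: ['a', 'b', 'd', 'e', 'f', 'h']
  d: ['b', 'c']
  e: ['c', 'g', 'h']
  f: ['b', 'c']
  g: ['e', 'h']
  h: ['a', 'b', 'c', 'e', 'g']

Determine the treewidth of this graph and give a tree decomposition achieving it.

Treewidth 2.
One such decomposition:
Bags: B1 = {a, c, h}  B2 = {b, c, h}  B3 = {c, e, h}  B4 = {b, c, f}  B5 = {b, c, d}  B6 = {e, g, h}
Tree: B1–B2, B1–B3, B2–B4, B4–B5, B3–B6

Every bag has size at most 3, so the width is 3 − 1 = 2 and tw(G) ≤ 2. For the lower bound, the 3 vertices {e, g, h} are pairwise adjacent, and any tree decomposition puts a clique entirely inside one bag — forcing width ≥ 2. The upper and lower bounds meet at 2, so that is the treewidth.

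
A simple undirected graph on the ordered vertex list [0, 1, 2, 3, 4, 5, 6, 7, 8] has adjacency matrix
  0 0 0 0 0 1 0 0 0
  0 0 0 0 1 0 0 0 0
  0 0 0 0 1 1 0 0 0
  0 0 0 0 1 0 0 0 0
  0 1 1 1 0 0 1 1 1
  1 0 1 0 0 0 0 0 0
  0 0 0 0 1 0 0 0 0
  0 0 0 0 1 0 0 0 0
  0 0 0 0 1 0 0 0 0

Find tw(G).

A width-1 tree decomposition is:
Bags: B1 = {2, 4}  B2 = {3, 4}  B3 = {2, 5}  B4 = {4, 6}  B5 = {1, 4}  B6 = {4, 8}  B7 = {4, 7}  B8 = {0, 5}
Tree: B1–B2, B1–B3, B2–B4, B2–B5, B5–B6, B6–B7, B3–B8
Every bag has size at most 2, so the width is 2 − 1 = 1 and tw(G) ≤ 1. Since G has at least one edge (e.g. 4–2), it is not an edgeless graph, so tw(G) ≥ 1. Combining the bounds, tw(G) = 1.

1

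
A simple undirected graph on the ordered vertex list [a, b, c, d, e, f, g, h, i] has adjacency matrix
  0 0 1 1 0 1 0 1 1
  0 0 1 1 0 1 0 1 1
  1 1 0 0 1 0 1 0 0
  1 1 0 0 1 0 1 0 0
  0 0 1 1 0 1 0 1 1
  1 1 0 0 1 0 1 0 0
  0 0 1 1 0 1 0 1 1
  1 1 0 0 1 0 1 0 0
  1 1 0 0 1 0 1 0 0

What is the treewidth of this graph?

A width-4 tree decomposition is:
Bags: B1 = {a, b, e, f, g}  B2 = {a, b, e, g, h}  B3 = {a, b, c, e, g}  B4 = {a, b, e, g, i}  B5 = {a, b, d, e, g}
Tree: B1–B2, B2–B3, B3–B4, B4–B5
Each bag holds 5 vertices, so the decomposition has width 4, which upper-bounds the treewidth. For the lower bound: the 5 vertex sets {a,f}, {b,h}, {c,g}, {e}, {i} are disjoint, each induces a connected subgraph, and every pair is joined by at least one edge of G. Contracting each set to a single vertex therefore yields K_{5} as a minor, and since treewidth is minor-monotone, tw(G) ≥ tw(K_{5}) = 4. Therefore the treewidth is 4.

4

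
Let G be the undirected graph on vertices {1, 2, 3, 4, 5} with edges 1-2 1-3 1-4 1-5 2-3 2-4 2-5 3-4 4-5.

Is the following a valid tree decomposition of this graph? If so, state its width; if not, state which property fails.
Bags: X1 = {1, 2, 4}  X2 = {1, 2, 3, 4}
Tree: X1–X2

No — vertex 5 appears in no bag.

A tree decomposition must satisfy three properties: every vertex lies in some bag; for every edge, both endpoints lie together in some bag; and for every vertex, the bags containing it form a connected subtree. Here vertex 5 appears in no bag, so the decomposition is invalid.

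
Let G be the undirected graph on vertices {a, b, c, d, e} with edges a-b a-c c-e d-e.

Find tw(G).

A width-1 tree decomposition is:
Bags: B1 = {a, b}  B2 = {a, c}  B3 = {c, e}  B4 = {d, e}
Tree: B1–B2, B2–B3, B3–B4
The largest bag has 2 vertices, giving width 1; this decomposition certifies tw(G) ≤ 1. Any graph with an edge has treewidth ≥ 1, and G has the edge b–a. The upper and lower bounds meet at 1, so that is the treewidth.

1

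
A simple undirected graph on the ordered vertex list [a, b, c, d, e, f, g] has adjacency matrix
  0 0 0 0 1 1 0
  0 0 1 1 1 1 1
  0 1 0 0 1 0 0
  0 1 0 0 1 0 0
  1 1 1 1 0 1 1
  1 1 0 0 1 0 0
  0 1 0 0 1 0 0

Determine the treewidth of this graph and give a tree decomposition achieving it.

Every bag has size at most 3, so the width is 3 − 1 = 2 and tw(G) ≤ 2. Conversely, {a, e, f} is a clique of size 3, and the vertices of any clique must share a bag in every tree decomposition; so some bag has ≥ 3 vertices and tw(G) ≥ 2. Hence tw(G) = 2 exactly.

Treewidth 2.
One such decomposition:
Bags: B1 = {b, c, e}  B2 = {b, d, e}  B3 = {b, e, g}  B4 = {b, e, f}  B5 = {a, e, f}
Tree: B1–B2, B2–B3, B3–B4, B4–B5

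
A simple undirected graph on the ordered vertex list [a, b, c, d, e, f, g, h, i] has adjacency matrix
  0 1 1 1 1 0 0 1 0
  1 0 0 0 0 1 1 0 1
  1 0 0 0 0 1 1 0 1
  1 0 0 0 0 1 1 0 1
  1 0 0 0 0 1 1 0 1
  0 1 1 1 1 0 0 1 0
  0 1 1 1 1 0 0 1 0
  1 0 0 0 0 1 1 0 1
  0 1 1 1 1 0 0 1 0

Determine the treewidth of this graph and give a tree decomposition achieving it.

Treewidth 4.
One optimal decomposition is:
Bags: B1 = {a, c, f, g, i}  B2 = {a, f, g, h, i}  B3 = {a, d, f, g, i}  B4 = {a, b, f, g, i}  B5 = {a, e, f, g, i}
Tree: B1–B2, B2–B3, B3–B4, B4–B5

The largest bag has 5 vertices, giving width 4; this decomposition certifies tw(G) ≤ 4. For the lower bound: the 5 vertex sets {c,g}, {a,h}, {d,f}, {i}, {b} are disjoint, each induces a connected subgraph, and every pair is joined by at least one edge of G. Contracting each set to a single vertex therefore yields K_{5} as a minor, and since treewidth is minor-monotone, tw(G) ≥ tw(K_{5}) = 4. Therefore the treewidth is 4.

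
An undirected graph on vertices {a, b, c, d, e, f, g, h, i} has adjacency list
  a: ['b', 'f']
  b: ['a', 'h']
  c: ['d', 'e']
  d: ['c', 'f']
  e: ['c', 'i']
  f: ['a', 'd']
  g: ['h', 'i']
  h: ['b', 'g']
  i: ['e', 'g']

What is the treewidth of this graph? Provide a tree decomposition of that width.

Each bag holds 3 vertices, so the decomposition has width 2, which upper-bounds the treewidth. Since i–e–c–d–f–a–b–h–g–i is a cycle in G, G is not acyclic. Forests are exactly the graphs of treewidth ≤ 1, so tw(G) ≥ 2. Combining the bounds, tw(G) = 2.

Treewidth 2.
One optimal decomposition is:
Bags: B1 = {c, e, i}  B2 = {c, d, i}  B3 = {d, f, i}  B4 = {a, f, i}  B5 = {a, b, i}  B6 = {b, h, i}  B7 = {g, h, i}
Tree: B1–B2, B2–B3, B3–B4, B4–B5, B5–B6, B6–B7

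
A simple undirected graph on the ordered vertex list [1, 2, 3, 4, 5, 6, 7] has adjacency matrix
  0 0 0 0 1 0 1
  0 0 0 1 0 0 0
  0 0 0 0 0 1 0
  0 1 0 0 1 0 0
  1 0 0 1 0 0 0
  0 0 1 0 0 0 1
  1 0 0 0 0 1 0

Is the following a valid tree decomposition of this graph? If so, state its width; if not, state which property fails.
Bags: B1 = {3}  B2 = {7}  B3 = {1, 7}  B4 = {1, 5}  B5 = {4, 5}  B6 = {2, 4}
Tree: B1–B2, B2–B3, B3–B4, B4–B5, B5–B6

A tree decomposition must satisfy three properties: every vertex lies in some bag; for every edge, both endpoints lie together in some bag; and for every vertex, the bags containing it form a connected subtree. Here vertex 6 appears in no bag, so the decomposition is invalid.

No — vertex 6 appears in no bag.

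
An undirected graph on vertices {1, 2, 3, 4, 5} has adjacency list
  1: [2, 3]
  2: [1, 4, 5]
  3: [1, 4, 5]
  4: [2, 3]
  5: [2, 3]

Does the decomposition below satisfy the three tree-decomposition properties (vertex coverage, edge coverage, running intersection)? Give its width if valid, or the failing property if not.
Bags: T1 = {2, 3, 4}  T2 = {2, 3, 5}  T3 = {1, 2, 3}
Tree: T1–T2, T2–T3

Vertex coverage: the bags together contain {1, 2, 3, 4, 5}, the full vertex set. Edge coverage: each edge of G has both endpoints in at least one bag. Running intersection: for every vertex, the bags containing it form a connected subtree. All three properties hold, so this is a valid tree decomposition of width max|bag| − 1 = 2, and hence tw(G) ≤ 2.

Yes; width 2.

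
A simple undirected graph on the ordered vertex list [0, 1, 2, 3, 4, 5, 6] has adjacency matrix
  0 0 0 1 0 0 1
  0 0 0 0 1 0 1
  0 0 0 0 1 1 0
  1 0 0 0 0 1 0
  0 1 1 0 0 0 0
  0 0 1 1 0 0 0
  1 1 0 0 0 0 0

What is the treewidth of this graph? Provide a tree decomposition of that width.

Treewidth 2.
One optimal decomposition is:
Bags: B1 = {0, 3, 5}  B2 = {0, 5, 6}  B3 = {1, 5, 6}  B4 = {1, 4, 5}  B5 = {2, 4, 5}
Tree: B1–B2, B2–B3, B3–B4, B4–B5

Every bag has size at most 3, so the width is 3 − 1 = 2 and tw(G) ≤ 2. Since 5–3–0–6–1–4–2–5 is a cycle in G, G is not acyclic. Forests are exactly the graphs of treewidth ≤ 1, so tw(G) ≥ 2. Hence tw(G) = 2 exactly.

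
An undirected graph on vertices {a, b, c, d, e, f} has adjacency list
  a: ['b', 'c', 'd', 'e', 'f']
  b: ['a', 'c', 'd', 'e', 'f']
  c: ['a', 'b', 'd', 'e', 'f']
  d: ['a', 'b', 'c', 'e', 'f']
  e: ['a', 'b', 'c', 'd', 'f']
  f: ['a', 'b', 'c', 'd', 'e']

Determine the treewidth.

A width-5 tree decomposition is:
Bags: B1 = {a, b, c, d, e, f}
Tree: (single bag)
With just one bag of size 6, the width is 6 − 1 = 5, so tw(G) ≤ 5. On the other hand G contains the 6-clique {a, b, c, d, e, f}. A clique must lie in a single bag of any decomposition, so no decomposition can have width below 5. Therefore the treewidth is 5.

5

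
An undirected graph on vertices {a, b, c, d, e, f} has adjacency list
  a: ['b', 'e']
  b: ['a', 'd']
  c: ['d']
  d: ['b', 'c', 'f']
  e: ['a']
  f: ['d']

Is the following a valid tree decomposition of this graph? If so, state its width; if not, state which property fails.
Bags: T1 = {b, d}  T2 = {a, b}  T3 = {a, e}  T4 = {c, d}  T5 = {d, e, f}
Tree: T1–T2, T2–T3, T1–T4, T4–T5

No — bags containing vertex e are not connected in the tree.

A tree decomposition must satisfy three properties: every vertex lies in some bag; for every edge, both endpoints lie together in some bag; and for every vertex, the bags containing it form a connected subtree. Here bags containing vertex e are not connected in the tree, so the decomposition is invalid.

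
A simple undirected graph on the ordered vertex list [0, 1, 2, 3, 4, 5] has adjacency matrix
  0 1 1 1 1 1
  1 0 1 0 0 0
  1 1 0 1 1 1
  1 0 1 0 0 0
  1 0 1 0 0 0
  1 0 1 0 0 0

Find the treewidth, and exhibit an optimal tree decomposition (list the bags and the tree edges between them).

Each bag holds 3 vertices, so the decomposition has width 2, which upper-bounds the treewidth. Conversely, {0, 1, 2} is a clique of size 3, and the vertices of any clique must share a bag in every tree decomposition; so some bag has ≥ 3 vertices and tw(G) ≥ 2. Combining the bounds, tw(G) = 2.

Treewidth 2.
Bags: B1 = {0, 2, 3}  B2 = {0, 1, 2}  B3 = {0, 2, 5}  B4 = {0, 2, 4}
Tree: B1–B2, B2–B3, B1–B4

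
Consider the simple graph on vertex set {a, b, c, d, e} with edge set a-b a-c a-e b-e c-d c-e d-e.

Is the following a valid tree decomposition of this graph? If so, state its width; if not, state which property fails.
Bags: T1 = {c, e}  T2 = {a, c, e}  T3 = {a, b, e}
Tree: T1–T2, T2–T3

No — vertex d appears in no bag.

A tree decomposition must satisfy three properties: every vertex lies in some bag; for every edge, both endpoints lie together in some bag; and for every vertex, the bags containing it form a connected subtree. Here vertex d appears in no bag, so the decomposition is invalid.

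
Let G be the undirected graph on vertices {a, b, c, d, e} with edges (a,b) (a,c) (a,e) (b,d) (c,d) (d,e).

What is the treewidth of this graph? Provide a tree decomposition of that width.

The largest bag has 3 vertices, giving width 2; this decomposition certifies tw(G) ≤ 2. For the lower bound, G contains the cycle c–a–e–d–c, so G is not a forest; only forests have treewidth ≤ 1, hence tw(G) ≥ 2. Therefore the treewidth is 2.

Treewidth 2.
One optimal decomposition is:
Bags: B1 = {a, c, d}  B2 = {a, d, e}  B3 = {a, b, d}
Tree: B1–B2, B2–B3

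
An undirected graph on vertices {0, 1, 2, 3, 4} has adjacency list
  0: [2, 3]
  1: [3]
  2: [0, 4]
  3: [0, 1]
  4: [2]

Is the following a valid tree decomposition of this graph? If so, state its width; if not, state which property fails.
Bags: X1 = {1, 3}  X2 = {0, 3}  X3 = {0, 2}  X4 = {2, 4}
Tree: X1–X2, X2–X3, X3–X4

Every vertex of G appears in some bag (union = {0, 1, 2, 3, 4}); every edge is covered by a bag; and for each vertex v the set of bags containing v is connected in the bag tree. The decomposition is therefore valid. The largest bag has 2 vertices, so the width is 1.

Yes; width 1.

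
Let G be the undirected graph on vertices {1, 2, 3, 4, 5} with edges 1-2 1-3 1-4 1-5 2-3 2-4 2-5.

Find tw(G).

2

A width-2 tree decomposition is:
Bags: B1 = {1, 2, 3}  B2 = {1, 2, 4}  B3 = {1, 2, 5}
Tree: B1–B2, B1–B3
Each bag holds 3 vertices, so the decomposition has width 2, which upper-bounds the treewidth. On the other hand G contains the 3-clique {1, 2, 3}. A clique must lie in a single bag of any decomposition, so no decomposition can have width below 2. The upper and lower bounds meet at 2, so that is the treewidth.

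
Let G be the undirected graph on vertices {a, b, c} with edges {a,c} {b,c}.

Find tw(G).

1

A width-1 tree decomposition is:
Bags: B1 = {a, c}  B2 = {b, c}
Tree: B1–B2
Every bag has size at most 2, so the width is 2 − 1 = 1 and tw(G) ≤ 1. Since G has at least one edge (e.g. c–a), it is not an edgeless graph, so tw(G) ≥ 1. The upper and lower bounds meet at 1, so that is the treewidth.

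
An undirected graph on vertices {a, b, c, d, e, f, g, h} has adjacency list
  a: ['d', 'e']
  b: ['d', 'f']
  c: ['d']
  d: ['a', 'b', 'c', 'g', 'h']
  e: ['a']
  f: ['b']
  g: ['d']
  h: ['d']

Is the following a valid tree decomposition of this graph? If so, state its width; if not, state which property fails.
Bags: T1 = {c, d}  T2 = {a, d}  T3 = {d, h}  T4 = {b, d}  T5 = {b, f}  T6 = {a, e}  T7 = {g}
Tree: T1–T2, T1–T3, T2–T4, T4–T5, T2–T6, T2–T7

No — edge (d,g) lies in no bag.

A tree decomposition must satisfy three properties: every vertex lies in some bag; for every edge, both endpoints lie together in some bag; and for every vertex, the bags containing it form a connected subtree. Here edge (d,g) lies in no bag, so the decomposition is invalid.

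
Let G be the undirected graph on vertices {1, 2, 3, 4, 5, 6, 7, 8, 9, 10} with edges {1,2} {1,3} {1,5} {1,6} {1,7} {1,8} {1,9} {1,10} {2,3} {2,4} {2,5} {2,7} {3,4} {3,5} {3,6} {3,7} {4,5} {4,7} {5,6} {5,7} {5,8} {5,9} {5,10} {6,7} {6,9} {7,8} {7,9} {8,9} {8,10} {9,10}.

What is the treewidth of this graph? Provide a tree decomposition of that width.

The largest bag has 5 vertices, giving width 4; this decomposition certifies tw(G) ≤ 4. Conversely, {1, 5, 8, 9, 10} is a clique of size 5, and the vertices of any clique must share a bag in every tree decomposition; so some bag has ≥ 5 vertices and tw(G) ≥ 4. The upper and lower bounds meet at 4, so that is the treewidth.

Treewidth 4.
Bags: B1 = {1, 3, 5, 6, 7}  B2 = {1, 5, 6, 7, 9}  B3 = {1, 5, 7, 8, 9}  B4 = {1, 2, 3, 5, 7}  B5 = {2, 3, 4, 5, 7}  B6 = {1, 5, 8, 9, 10}
Tree: B1–B2, B2–B3, B1–B4, B4–B5, B3–B6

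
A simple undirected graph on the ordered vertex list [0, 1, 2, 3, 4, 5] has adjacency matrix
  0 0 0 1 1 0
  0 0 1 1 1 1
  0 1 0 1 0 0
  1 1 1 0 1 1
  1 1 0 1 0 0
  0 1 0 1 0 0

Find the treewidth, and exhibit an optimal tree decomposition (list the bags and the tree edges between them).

Treewidth 2.
Bags: B1 = {1, 3, 4}  B2 = {1, 3, 5}  B3 = {0, 3, 4}  B4 = {1, 2, 3}
Tree: B1–B2, B1–B3, B1–B4

Every bag has size at most 3, so the width is 3 − 1 = 2 and tw(G) ≤ 2. For the lower bound, the 3 vertices {0, 3, 4} are pairwise adjacent, and any tree decomposition puts a clique entirely inside one bag — forcing width ≥ 2. Hence tw(G) = 2 exactly.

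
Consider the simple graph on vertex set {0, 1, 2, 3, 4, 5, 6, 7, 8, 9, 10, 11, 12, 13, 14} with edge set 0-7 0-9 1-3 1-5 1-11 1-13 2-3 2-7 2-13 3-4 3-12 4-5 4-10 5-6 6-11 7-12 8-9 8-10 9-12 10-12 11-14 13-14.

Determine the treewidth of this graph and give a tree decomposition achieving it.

Each bag holds 4 vertices, so the decomposition has width 3, which upper-bounds the treewidth. For the lower bound: the 4 vertex sets {0,8,9}, {10}, {12}, {2,3,4,7} are disjoint, each induces a connected subgraph, and every pair is joined by at least one edge of G. Contracting each set to a single vertex therefore yields K_{4} as a minor, and since treewidth is minor-monotone, tw(G) ≥ tw(K_{4}) = 3. Combining the bounds, tw(G) = 3.

Treewidth 3.
One such decomposition:
Bags: B1 = {0, 8, 9, 10}  B2 = {0, 9, 10, 12}  B3 = {0, 7, 10, 12}  B4 = {4, 7, 10, 12}  B5 = {3, 4, 7, 12}  B6 = {2, 3, 4, 7}  B7 = {2, 3, 4, 5}  B8 = {1, 2, 3, 5}  B9 = {1, 2, 5, 13}  B10 = {1, 5, 6, 13}  B11 = {1, 6, 11, 13}  B12 = {6, 11, 13, 14}
Tree: B1–B2, B2–B3, B3–B4, B4–B5, B5–B6, B6–B7, B7–B8, B8–B9, B9–B10, B10–B11, B11–B12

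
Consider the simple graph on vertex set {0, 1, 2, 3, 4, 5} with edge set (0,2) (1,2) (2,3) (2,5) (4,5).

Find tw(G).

1

A width-1 tree decomposition is:
Bags: B1 = {2, 5}  B2 = {2, 3}  B3 = {0, 2}  B4 = {1, 2}  B5 = {4, 5}
Tree: B1–B2, B2–B3, B1–B4, B1–B5
The largest bag has 2 vertices, giving width 1; this decomposition certifies tw(G) ≤ 1. Since G has at least one edge (e.g. 5–2), it is not an edgeless graph, so tw(G) ≥ 1. Therefore the treewidth is 1.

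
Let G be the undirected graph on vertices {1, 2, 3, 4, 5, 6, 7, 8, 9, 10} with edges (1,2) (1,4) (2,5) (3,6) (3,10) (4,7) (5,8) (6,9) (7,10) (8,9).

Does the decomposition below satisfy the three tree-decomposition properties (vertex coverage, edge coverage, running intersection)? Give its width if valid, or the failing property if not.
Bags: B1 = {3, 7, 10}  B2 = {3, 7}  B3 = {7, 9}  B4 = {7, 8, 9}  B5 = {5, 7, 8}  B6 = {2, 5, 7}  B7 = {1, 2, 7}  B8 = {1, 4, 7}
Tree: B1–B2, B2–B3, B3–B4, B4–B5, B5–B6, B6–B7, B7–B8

No — vertex 6 appears in no bag.

A tree decomposition must satisfy three properties: every vertex lies in some bag; for every edge, both endpoints lie together in some bag; and for every vertex, the bags containing it form a connected subtree. Here vertex 6 appears in no bag, so the decomposition is invalid.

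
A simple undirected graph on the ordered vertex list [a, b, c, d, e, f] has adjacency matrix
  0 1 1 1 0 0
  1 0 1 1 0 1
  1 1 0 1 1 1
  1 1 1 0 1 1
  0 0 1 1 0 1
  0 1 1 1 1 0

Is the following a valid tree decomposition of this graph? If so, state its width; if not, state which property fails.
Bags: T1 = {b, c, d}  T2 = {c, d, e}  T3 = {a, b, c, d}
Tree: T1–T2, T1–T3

No — vertex f appears in no bag.

A tree decomposition must satisfy three properties: every vertex lies in some bag; for every edge, both endpoints lie together in some bag; and for every vertex, the bags containing it form a connected subtree. Here vertex f appears in no bag, so the decomposition is invalid.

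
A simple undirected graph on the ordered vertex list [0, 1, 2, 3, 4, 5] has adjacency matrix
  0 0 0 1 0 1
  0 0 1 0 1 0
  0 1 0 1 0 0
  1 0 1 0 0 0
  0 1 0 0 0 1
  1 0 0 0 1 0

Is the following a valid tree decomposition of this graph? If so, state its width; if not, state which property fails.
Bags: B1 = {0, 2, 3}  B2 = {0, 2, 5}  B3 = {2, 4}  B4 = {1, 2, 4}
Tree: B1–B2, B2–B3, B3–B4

No — edge (5,4) lies in no bag.

A tree decomposition must satisfy three properties: every vertex lies in some bag; for every edge, both endpoints lie together in some bag; and for every vertex, the bags containing it form a connected subtree. Here edge (5,4) lies in no bag, so the decomposition is invalid.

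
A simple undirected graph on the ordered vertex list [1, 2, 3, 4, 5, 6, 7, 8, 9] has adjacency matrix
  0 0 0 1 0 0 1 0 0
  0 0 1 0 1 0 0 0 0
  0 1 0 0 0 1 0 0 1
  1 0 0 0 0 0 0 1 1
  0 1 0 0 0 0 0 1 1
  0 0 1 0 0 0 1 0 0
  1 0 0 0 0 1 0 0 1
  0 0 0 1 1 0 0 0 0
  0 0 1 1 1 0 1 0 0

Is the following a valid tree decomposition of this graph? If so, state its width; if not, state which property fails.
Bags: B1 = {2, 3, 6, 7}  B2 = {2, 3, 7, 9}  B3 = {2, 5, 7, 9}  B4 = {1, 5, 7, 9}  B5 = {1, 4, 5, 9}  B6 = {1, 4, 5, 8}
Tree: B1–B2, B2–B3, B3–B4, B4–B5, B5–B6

Vertex coverage: the bags together contain {1, 2, 3, 4, 5, 6, 7, 8, 9}, the full vertex set. Edge coverage: each edge of G has both endpoints in at least one bag. Running intersection: for every vertex, the bags containing it form a connected subtree. All three properties hold, so this is a valid tree decomposition of width max|bag| − 1 = 3, and hence tw(G) ≤ 3.

Yes; width 3.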